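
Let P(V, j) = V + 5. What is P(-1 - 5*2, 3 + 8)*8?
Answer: -48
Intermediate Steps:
P(V, j) = 5 + V
P(-1 - 5*2, 3 + 8)*8 = (5 + (-1 - 5*2))*8 = (5 + (-1 - 10))*8 = (5 - 11)*8 = -6*8 = -48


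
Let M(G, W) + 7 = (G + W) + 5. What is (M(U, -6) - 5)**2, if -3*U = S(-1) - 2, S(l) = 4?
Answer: 1681/9 ≈ 186.78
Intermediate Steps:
U = -2/3 (U = -(4 - 2)/3 = -1/3*2 = -2/3 ≈ -0.66667)
M(G, W) = -2 + G + W (M(G, W) = -7 + ((G + W) + 5) = -7 + (5 + G + W) = -2 + G + W)
(M(U, -6) - 5)**2 = ((-2 - 2/3 - 6) - 5)**2 = (-26/3 - 5)**2 = (-41/3)**2 = 1681/9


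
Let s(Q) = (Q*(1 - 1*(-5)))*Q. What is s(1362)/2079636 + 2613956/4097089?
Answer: 4253146600126/710037814967 ≈ 5.9900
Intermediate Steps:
s(Q) = 6*Q² (s(Q) = (Q*(1 + 5))*Q = (Q*6)*Q = (6*Q)*Q = 6*Q²)
s(1362)/2079636 + 2613956/4097089 = (6*1362²)/2079636 + 2613956/4097089 = (6*1855044)*(1/2079636) + 2613956*(1/4097089) = 11130264*(1/2079636) + 2613956/4097089 = 927522/173303 + 2613956/4097089 = 4253146600126/710037814967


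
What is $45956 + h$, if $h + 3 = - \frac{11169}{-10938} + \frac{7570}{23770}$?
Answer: $\frac{398265214119}{8666542} \approx 45954.0$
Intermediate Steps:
$h = - \frac{14390033}{8666542}$ ($h = -3 + \left(- \frac{11169}{-10938} + \frac{7570}{23770}\right) = -3 + \left(\left(-11169\right) \left(- \frac{1}{10938}\right) + 7570 \cdot \frac{1}{23770}\right) = -3 + \left(\frac{3723}{3646} + \frac{757}{2377}\right) = -3 + \frac{11609593}{8666542} = - \frac{14390033}{8666542} \approx -1.6604$)
$45956 + h = 45956 - \frac{14390033}{8666542} = \frac{398265214119}{8666542}$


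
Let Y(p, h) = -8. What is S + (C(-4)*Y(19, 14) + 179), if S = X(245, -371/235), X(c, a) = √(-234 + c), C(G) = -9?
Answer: 251 + √11 ≈ 254.32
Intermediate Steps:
S = √11 (S = √(-234 + 245) = √11 ≈ 3.3166)
S + (C(-4)*Y(19, 14) + 179) = √11 + (-9*(-8) + 179) = √11 + (72 + 179) = √11 + 251 = 251 + √11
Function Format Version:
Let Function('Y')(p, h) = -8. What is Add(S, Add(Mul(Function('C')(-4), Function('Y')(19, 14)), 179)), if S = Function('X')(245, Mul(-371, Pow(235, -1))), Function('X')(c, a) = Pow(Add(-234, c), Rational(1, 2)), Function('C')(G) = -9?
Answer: Add(251, Pow(11, Rational(1, 2))) ≈ 254.32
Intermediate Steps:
S = Pow(11, Rational(1, 2)) (S = Pow(Add(-234, 245), Rational(1, 2)) = Pow(11, Rational(1, 2)) ≈ 3.3166)
Add(S, Add(Mul(Function('C')(-4), Function('Y')(19, 14)), 179)) = Add(Pow(11, Rational(1, 2)), Add(Mul(-9, -8), 179)) = Add(Pow(11, Rational(1, 2)), Add(72, 179)) = Add(Pow(11, Rational(1, 2)), 251) = Add(251, Pow(11, Rational(1, 2)))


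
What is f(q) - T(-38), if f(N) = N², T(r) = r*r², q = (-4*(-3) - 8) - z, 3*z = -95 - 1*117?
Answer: 544024/9 ≈ 60447.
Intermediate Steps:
z = -212/3 (z = (-95 - 1*117)/3 = (-95 - 117)/3 = (⅓)*(-212) = -212/3 ≈ -70.667)
q = 224/3 (q = (-4*(-3) - 8) - 1*(-212/3) = (12 - 8) + 212/3 = 4 + 212/3 = 224/3 ≈ 74.667)
T(r) = r³
f(q) - T(-38) = (224/3)² - 1*(-38)³ = 50176/9 - 1*(-54872) = 50176/9 + 54872 = 544024/9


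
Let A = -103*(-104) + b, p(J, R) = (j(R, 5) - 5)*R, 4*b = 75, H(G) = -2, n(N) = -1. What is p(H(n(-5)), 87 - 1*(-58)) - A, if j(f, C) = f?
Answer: 38277/4 ≈ 9569.3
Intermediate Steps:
b = 75/4 (b = (1/4)*75 = 75/4 ≈ 18.750)
p(J, R) = R*(-5 + R) (p(J, R) = (R - 5)*R = (-5 + R)*R = R*(-5 + R))
A = 42923/4 (A = -103*(-104) + 75/4 = 10712 + 75/4 = 42923/4 ≈ 10731.)
p(H(n(-5)), 87 - 1*(-58)) - A = (87 - 1*(-58))*(-5 + (87 - 1*(-58))) - 1*42923/4 = (87 + 58)*(-5 + (87 + 58)) - 42923/4 = 145*(-5 + 145) - 42923/4 = 145*140 - 42923/4 = 20300 - 42923/4 = 38277/4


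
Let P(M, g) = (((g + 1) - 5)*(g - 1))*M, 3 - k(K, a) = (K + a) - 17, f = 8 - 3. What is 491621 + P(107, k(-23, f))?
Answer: 626227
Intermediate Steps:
f = 5
k(K, a) = 20 - K - a (k(K, a) = 3 - ((K + a) - 17) = 3 - (-17 + K + a) = 3 + (17 - K - a) = 20 - K - a)
P(M, g) = M*(-1 + g)*(-4 + g) (P(M, g) = (((1 + g) - 5)*(-1 + g))*M = ((-4 + g)*(-1 + g))*M = ((-1 + g)*(-4 + g))*M = M*(-1 + g)*(-4 + g))
491621 + P(107, k(-23, f)) = 491621 + 107*(4 + (20 - 1*(-23) - 1*5)² - 5*(20 - 1*(-23) - 1*5)) = 491621 + 107*(4 + (20 + 23 - 5)² - 5*(20 + 23 - 5)) = 491621 + 107*(4 + 38² - 5*38) = 491621 + 107*(4 + 1444 - 190) = 491621 + 107*1258 = 491621 + 134606 = 626227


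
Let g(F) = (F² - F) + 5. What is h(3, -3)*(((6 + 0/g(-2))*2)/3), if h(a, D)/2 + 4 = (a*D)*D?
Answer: 184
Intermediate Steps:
g(F) = 5 + F² - F
h(a, D) = -8 + 2*a*D² (h(a, D) = -8 + 2*((a*D)*D) = -8 + 2*((D*a)*D) = -8 + 2*(a*D²) = -8 + 2*a*D²)
h(3, -3)*(((6 + 0/g(-2))*2)/3) = (-8 + 2*3*(-3)²)*(((6 + 0/(5 + (-2)² - 1*(-2)))*2)/3) = (-8 + 2*3*9)*(((6 + 0/(5 + 4 + 2))*2)*(⅓)) = (-8 + 54)*(((6 + 0/11)*2)*(⅓)) = 46*(((6 + 0*(1/11))*2)*(⅓)) = 46*(((6 + 0)*2)*(⅓)) = 46*((6*2)*(⅓)) = 46*(12*(⅓)) = 46*4 = 184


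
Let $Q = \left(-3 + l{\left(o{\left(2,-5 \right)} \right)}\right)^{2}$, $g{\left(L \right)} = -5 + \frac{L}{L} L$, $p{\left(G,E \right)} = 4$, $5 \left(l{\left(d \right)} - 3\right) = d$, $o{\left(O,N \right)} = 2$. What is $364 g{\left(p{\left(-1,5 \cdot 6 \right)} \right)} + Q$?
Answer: $- \frac{9096}{25} \approx -363.84$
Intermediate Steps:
$l{\left(d \right)} = 3 + \frac{d}{5}$
$g{\left(L \right)} = -5 + L$ ($g{\left(L \right)} = -5 + 1 L = -5 + L$)
$Q = \frac{4}{25}$ ($Q = \left(-3 + \left(3 + \frac{1}{5} \cdot 2\right)\right)^{2} = \left(-3 + \left(3 + \frac{2}{5}\right)\right)^{2} = \left(-3 + \frac{17}{5}\right)^{2} = \left(\frac{2}{5}\right)^{2} = \frac{4}{25} \approx 0.16$)
$364 g{\left(p{\left(-1,5 \cdot 6 \right)} \right)} + Q = 364 \left(-5 + 4\right) + \frac{4}{25} = 364 \left(-1\right) + \frac{4}{25} = -364 + \frac{4}{25} = - \frac{9096}{25}$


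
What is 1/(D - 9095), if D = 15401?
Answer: 1/6306 ≈ 0.00015858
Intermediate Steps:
1/(D - 9095) = 1/(15401 - 9095) = 1/6306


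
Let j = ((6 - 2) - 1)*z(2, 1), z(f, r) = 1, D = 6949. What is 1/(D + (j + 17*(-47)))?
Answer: 1/6153 ≈ 0.00016252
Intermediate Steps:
j = 3 (j = ((6 - 2) - 1)*1 = (4 - 1)*1 = 3*1 = 3)
1/(D + (j + 17*(-47))) = 1/(6949 + (3 + 17*(-47))) = 1/(6949 + (3 - 799)) = 1/(6949 - 796) = 1/6153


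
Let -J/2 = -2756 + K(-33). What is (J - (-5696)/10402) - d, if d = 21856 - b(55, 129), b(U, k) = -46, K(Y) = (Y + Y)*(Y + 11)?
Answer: -100345246/5201 ≈ -19293.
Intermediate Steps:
K(Y) = 2*Y*(11 + Y) (K(Y) = (2*Y)*(11 + Y) = 2*Y*(11 + Y))
d = 21902 (d = 21856 - 1*(-46) = 21856 + 46 = 21902)
J = 2608 (J = -2*(-2756 + 2*(-33)*(11 - 33)) = -2*(-2756 + 2*(-33)*(-22)) = -2*(-2756 + 1452) = -2*(-1304) = 2608)
(J - (-5696)/10402) - d = (2608 - (-5696)/10402) - 1*21902 = (2608 - (-5696)/10402) - 21902 = (2608 - 1*(-2848/5201)) - 21902 = (2608 + 2848/5201) - 21902 = 13567056/5201 - 21902 = -100345246/5201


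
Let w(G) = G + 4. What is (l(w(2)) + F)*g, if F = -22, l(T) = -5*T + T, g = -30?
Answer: 1380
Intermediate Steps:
w(G) = 4 + G
l(T) = -4*T
(l(w(2)) + F)*g = (-4*(4 + 2) - 22)*(-30) = (-4*6 - 22)*(-30) = (-24 - 22)*(-30) = -46*(-30) = 1380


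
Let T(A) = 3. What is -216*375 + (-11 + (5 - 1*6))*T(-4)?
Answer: -81036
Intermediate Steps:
-216*375 + (-11 + (5 - 1*6))*T(-4) = -216*375 + (-11 + (5 - 1*6))*3 = -81000 + (-11 + (5 - 6))*3 = -81000 + (-11 - 1)*3 = -81000 - 12*3 = -81000 - 36 = -81036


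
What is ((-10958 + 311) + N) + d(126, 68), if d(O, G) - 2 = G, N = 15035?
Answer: 4458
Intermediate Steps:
d(O, G) = 2 + G
((-10958 + 311) + N) + d(126, 68) = ((-10958 + 311) + 15035) + (2 + 68) = (-10647 + 15035) + 70 = 4388 + 70 = 4458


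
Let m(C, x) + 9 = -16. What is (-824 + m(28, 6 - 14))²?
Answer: 720801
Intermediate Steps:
m(C, x) = -25 (m(C, x) = -9 - 16 = -25)
(-824 + m(28, 6 - 14))² = (-824 - 25)² = (-849)² = 720801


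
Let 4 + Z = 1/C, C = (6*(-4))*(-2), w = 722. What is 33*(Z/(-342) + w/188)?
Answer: 32692715/257184 ≈ 127.12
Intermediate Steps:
C = 48 (C = -24*(-2) = 48)
Z = -191/48 (Z = -4 + 1/48 = -191/48 ≈ -3.9792)
33*(Z/(-342) + w/188) = 33*(-191/48/(-342) + 722/188) = 33*(-191/48*(-1/342) + 722*(1/188)) = 33*(191/16416 + 361/94) = 33*(2972065/771552) = 32692715/257184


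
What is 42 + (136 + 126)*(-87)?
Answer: -22752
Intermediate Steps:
42 + (136 + 126)*(-87) = 42 + 262*(-87) = 42 - 22794 = -22752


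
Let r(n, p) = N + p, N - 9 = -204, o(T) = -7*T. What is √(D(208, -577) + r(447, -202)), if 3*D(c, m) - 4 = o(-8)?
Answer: I*√377 ≈ 19.417*I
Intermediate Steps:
N = -195 (N = 9 - 204 = -195)
D(c, m) = 20 (D(c, m) = 4/3 + (-7*(-8))/3 = 4/3 + (⅓)*56 = 4/3 + 56/3 = 20)
r(n, p) = -195 + p
√(D(208, -577) + r(447, -202)) = √(20 + (-195 - 202)) = √(20 - 397) = √(-377) = I*√377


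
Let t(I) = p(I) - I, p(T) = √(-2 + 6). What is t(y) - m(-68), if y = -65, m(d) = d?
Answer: 135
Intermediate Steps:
p(T) = 2 (p(T) = √4 = 2)
t(I) = 2 - I
t(y) - m(-68) = (2 - 1*(-65)) - 1*(-68) = (2 + 65) + 68 = 67 + 68 = 135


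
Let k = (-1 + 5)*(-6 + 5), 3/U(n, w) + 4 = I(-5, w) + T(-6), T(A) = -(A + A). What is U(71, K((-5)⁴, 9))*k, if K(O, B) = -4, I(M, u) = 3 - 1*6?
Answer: -12/5 ≈ -2.4000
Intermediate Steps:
I(M, u) = -3 (I(M, u) = 3 - 6 = -3)
T(A) = -2*A
U(n, w) = ⅗ (U(n, w) = 3/(-4 + (-3 - 2*(-6))) = 3/(-4 + (-3 + 12)) = 3/(-4 + 9) = 3/5 = 3*(⅕) = ⅗)
k = -4 (k = 4*(-1) = -4)
U(71, K((-5)⁴, 9))*k = (⅗)*(-4) = -12/5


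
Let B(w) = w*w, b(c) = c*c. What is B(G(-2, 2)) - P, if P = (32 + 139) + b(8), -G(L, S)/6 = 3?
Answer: 89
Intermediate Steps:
b(c) = c**2
G(L, S) = -18 (G(L, S) = -6*3 = -18)
B(w) = w**2
P = 235 (P = (32 + 139) + 8**2 = 171 + 64 = 235)
B(G(-2, 2)) - P = (-18)**2 - 1*235 = 324 - 235 = 89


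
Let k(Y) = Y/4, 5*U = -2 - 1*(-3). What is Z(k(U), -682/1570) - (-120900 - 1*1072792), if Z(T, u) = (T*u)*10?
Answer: 1874096099/1570 ≈ 1.1937e+6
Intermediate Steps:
U = 1/5 (U = (-2 - 1*(-3))/5 = (-2 + 3)/5 = (1/5)*1 = 1/5 ≈ 0.20000)
k(Y) = Y/4 (k(Y) = Y*(1/4) = Y/4)
Z(T, u) = 10*T*u
Z(k(U), -682/1570) - (-120900 - 1*1072792) = 10*((1/4)*(1/5))*(-682/1570) - (-120900 - 1*1072792) = 10*(1/20)*(-682*1/1570) - (-120900 - 1072792) = 10*(1/20)*(-341/785) - 1*(-1193692) = -341/1570 + 1193692 = 1874096099/1570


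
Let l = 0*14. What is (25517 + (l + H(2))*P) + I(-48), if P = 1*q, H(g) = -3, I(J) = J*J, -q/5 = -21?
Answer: 27506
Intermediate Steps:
q = 105 (q = -5*(-21) = 105)
I(J) = J²
l = 0
P = 105 (P = 1*105 = 105)
(25517 + (l + H(2))*P) + I(-48) = (25517 + (0 - 3)*105) + (-48)² = (25517 - 3*105) + 2304 = (25517 - 315) + 2304 = 25202 + 2304 = 27506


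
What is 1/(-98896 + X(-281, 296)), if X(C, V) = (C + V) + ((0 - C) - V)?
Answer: -1/98896 ≈ -1.0112e-5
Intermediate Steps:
X(C, V) = 0 (X(C, V) = (C + V) + (-C - V) = 0)
1/(-98896 + X(-281, 296)) = 1/(-98896 + 0) = 1/(-98896) = -1/98896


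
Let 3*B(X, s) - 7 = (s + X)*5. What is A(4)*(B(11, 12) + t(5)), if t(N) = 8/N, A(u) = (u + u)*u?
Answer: 20288/15 ≈ 1352.5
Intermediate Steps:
B(X, s) = 7/3 + 5*X/3 + 5*s/3 (B(X, s) = 7/3 + ((s + X)*5)/3 = 7/3 + ((X + s)*5)/3 = 7/3 + (5*X + 5*s)/3 = 7/3 + (5*X/3 + 5*s/3) = 7/3 + 5*X/3 + 5*s/3)
A(u) = 2*u² (A(u) = (2*u)*u = 2*u²)
A(4)*(B(11, 12) + t(5)) = (2*4²)*((7/3 + (5/3)*11 + (5/3)*12) + 8/5) = (2*16)*((7/3 + 55/3 + 20) + 8*(⅕)) = 32*(122/3 + 8/5) = 32*(634/15) = 20288/15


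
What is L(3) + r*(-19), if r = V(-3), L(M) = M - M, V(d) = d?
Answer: 57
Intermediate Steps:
L(M) = 0
r = -3
L(3) + r*(-19) = 0 - 3*(-19) = 0 + 57 = 57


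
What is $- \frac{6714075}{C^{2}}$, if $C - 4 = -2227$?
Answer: $- \frac{2238025}{1647243} \approx -1.3586$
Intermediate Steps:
$C = -2223$ ($C = 4 - 2227 = -2223$)
$- \frac{6714075}{C^{2}} = - \frac{6714075}{\left(-2223\right)^{2}} = - \frac{6714075}{4941729} = \left(-6714075\right) \frac{1}{4941729} = - \frac{2238025}{1647243}$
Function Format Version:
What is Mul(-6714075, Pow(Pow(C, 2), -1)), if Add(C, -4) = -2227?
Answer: Rational(-2238025, 1647243) ≈ -1.3586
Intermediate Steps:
C = -2223 (C = Add(4, -2227) = -2223)
Mul(-6714075, Pow(Pow(C, 2), -1)) = Mul(-6714075, Pow(Pow(-2223, 2), -1)) = Mul(-6714075, Pow(4941729, -1)) = Mul(-6714075, Rational(1, 4941729)) = Rational(-2238025, 1647243)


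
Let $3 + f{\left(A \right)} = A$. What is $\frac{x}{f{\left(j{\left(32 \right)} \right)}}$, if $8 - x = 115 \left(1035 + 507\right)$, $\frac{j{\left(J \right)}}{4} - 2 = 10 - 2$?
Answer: $- \frac{177322}{37} \approx -4792.5$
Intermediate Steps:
$j{\left(J \right)} = 40$ ($j{\left(J \right)} = 8 + 4 \left(10 - 2\right) = 8 + 4 \cdot 8 = 8 + 32 = 40$)
$f{\left(A \right)} = -3 + A$
$x = -177322$ ($x = 8 - 115 \left(1035 + 507\right) = 8 - 115 \cdot 1542 = 8 - 177330 = -177322$)
$\frac{x}{f{\left(j{\left(32 \right)} \right)}} = - \frac{177322}{-3 + 40} = - \frac{177322}{37}$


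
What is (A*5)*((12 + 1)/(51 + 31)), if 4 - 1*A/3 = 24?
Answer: -1950/41 ≈ -47.561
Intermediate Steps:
A = -60 (A = 12 - 3*24 = 12 - 72 = -60)
(A*5)*((12 + 1)/(51 + 31)) = (-60*5)*((12 + 1)/(51 + 31)) = -3900/82 = -300*13/82 = -1950/41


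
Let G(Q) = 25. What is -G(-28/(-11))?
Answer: -25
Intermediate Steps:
-G(-28/(-11)) = -1*25 = -25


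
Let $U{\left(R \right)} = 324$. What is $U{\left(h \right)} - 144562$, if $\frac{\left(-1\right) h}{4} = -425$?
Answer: $-144238$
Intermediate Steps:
$h = 1700$ ($h = \left(-4\right) \left(-425\right) = 1700$)
$U{\left(h \right)} - 144562 = 324 - 144562 = -144238$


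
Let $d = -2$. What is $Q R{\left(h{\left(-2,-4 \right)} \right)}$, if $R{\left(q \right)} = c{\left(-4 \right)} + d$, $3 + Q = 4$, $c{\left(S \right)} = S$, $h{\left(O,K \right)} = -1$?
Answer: $-6$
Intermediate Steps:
$Q = 1$ ($Q = -3 + 4 = 1$)
$R{\left(q \right)} = -6$ ($R{\left(q \right)} = -4 - 2 = -6$)
$Q R{\left(h{\left(-2,-4 \right)} \right)} = 1 \left(-6\right) = -6$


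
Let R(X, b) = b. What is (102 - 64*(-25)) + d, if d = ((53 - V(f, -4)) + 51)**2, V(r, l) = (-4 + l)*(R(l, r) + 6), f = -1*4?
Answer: 16102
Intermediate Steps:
f = -4
V(r, l) = (-4 + l)*(6 + r) (V(r, l) = (-4 + l)*(r + 6) = (-4 + l)*(6 + r))
d = 14400 (d = ((53 - (-24 - 4*(-4) + 6*(-4) - 4*(-4))) + 51)**2 = ((53 - (-24 + 16 - 24 + 16)) + 51)**2 = ((53 - 1*(-16)) + 51)**2 = ((53 + 16) + 51)**2 = (69 + 51)**2 = 120**2 = 14400)
(102 - 64*(-25)) + d = (102 - 64*(-25)) + 14400 = (102 + 1600) + 14400 = 1702 + 14400 = 16102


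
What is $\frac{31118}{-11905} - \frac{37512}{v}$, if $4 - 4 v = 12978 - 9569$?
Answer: $\frac{22404862}{540487} \approx 41.453$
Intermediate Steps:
$v = - \frac{3405}{4}$ ($v = 1 - \frac{12978 - 9569}{4} = 1 - \frac{3409}{4} = - \frac{3405}{4} \approx -851.25$)
$\frac{31118}{-11905} - \frac{37512}{v} = \frac{31118}{-11905} - \frac{37512}{- \frac{3405}{4}} = 31118 \left(- \frac{1}{11905}\right) - - \frac{50016}{1135} = - \frac{31118}{11905} + \frac{50016}{1135} = \frac{22404862}{540487}$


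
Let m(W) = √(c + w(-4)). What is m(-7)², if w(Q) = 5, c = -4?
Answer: 1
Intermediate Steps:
m(W) = 1 (m(W) = √(-4 + 5) = √1 = 1)
m(-7)² = 1² = 1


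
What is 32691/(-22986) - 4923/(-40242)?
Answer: -33399754/25694517 ≈ -1.2999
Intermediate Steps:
32691/(-22986) - 4923/(-40242) = 32691*(-1/22986) - 4923*(-1/40242) = -10897/7662 + 1641/13414 = -33399754/25694517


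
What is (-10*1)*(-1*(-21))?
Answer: -210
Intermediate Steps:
(-10*1)*(-1*(-21)) = -10*21 = -210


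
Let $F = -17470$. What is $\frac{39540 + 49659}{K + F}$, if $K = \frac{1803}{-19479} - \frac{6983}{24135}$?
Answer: $- \frac{13978246397445}{2737758301604} \approx -5.1057$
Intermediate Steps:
$K = - \frac{59845754}{156708555}$ ($K = 1803 \left(- \frac{1}{19479}\right) - \frac{6983}{24135} = - \frac{601}{6493} - \frac{6983}{24135} = - \frac{59845754}{156708555} \approx -0.38189$)
$\frac{39540 + 49659}{K + F} = \frac{39540 + 49659}{- \frac{59845754}{156708555} - 17470} = \frac{89199}{- \frac{2737758301604}{156708555}} = 89199 \left(- \frac{156708555}{2737758301604}\right) = - \frac{13978246397445}{2737758301604}$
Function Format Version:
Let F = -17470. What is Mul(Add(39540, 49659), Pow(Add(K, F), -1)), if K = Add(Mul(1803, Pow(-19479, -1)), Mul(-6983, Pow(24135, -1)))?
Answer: Rational(-13978246397445, 2737758301604) ≈ -5.1057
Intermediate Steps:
K = Rational(-59845754, 156708555) (K = Add(Mul(1803, Rational(-1, 19479)), Mul(-6983, Rational(1, 24135))) = Add(Rational(-601, 6493), Rational(-6983, 24135)) = Rational(-59845754, 156708555) ≈ -0.38189)
Mul(Add(39540, 49659), Pow(Add(K, F), -1)) = Mul(Add(39540, 49659), Pow(Add(Rational(-59845754, 156708555), -17470), -1)) = Mul(89199, Pow(Rational(-2737758301604, 156708555), -1)) = Mul(89199, Rational(-156708555, 2737758301604)) = Rational(-13978246397445, 2737758301604)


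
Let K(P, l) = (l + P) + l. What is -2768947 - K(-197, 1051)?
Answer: -2770852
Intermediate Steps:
K(P, l) = P + 2*l (K(P, l) = (P + l) + l = P + 2*l)
-2768947 - K(-197, 1051) = -2768947 - (-197 + 2*1051) = -2768947 - (-197 + 2102) = -2768947 - 1*1905 = -2768947 - 1905 = -2770852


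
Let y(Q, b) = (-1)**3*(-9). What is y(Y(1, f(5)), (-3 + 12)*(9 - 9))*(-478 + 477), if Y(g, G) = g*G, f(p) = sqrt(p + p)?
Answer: -9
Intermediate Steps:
f(p) = sqrt(2)*sqrt(p) (f(p) = sqrt(2*p) = sqrt(2)*sqrt(p))
Y(g, G) = G*g
y(Q, b) = 9 (y(Q, b) = -1*(-9) = 9)
y(Y(1, f(5)), (-3 + 12)*(9 - 9))*(-478 + 477) = 9*(-478 + 477) = 9*(-1) = -9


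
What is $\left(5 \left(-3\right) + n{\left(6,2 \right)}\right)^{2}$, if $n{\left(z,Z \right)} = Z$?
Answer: $169$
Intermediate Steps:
$\left(5 \left(-3\right) + n{\left(6,2 \right)}\right)^{2} = \left(5 \left(-3\right) + 2\right)^{2} = \left(-15 + 2\right)^{2} = \left(-13\right)^{2} = 169$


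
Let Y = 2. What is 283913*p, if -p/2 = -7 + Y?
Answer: 2839130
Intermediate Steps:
p = 10 (p = -2*(-7 + 2) = -2*(-5) = 10)
283913*p = 283913*10 = 2839130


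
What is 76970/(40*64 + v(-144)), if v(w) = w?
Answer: 38485/1208 ≈ 31.858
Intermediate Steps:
76970/(40*64 + v(-144)) = 76970/(40*64 - 144) = 76970/(2560 - 144) = 76970/2416 = 76970*(1/2416) = 38485/1208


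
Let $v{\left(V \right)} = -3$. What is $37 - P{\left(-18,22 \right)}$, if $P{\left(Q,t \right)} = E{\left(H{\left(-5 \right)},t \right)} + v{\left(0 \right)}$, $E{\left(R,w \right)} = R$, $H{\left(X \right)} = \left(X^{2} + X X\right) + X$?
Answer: $-5$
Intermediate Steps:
$H{\left(X \right)} = X + 2 X^{2}$ ($H{\left(X \right)} = \left(X^{2} + X^{2}\right) + X = 2 X^{2} + X = X + 2 X^{2}$)
$P{\left(Q,t \right)} = 42$ ($P{\left(Q,t \right)} = - 5 \left(1 + 2 \left(-5\right)\right) - 3 = - 5 \left(1 - 10\right) - 3 = \left(-5\right) \left(-9\right) - 3 = 45 - 3 = 42$)
$37 - P{\left(-18,22 \right)} = 37 - 42 = -5$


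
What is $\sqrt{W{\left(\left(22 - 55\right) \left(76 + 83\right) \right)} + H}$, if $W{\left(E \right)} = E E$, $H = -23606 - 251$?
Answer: $4 \sqrt{1719197} \approx 5244.7$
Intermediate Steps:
$H = -23857$ ($H = -23606 - 251 = -23857$)
$W{\left(E \right)} = E^{2}$
$\sqrt{W{\left(\left(22 - 55\right) \left(76 + 83\right) \right)} + H} = \sqrt{\left(\left(22 - 55\right) \left(76 + 83\right)\right)^{2} - 23857} = \sqrt{\left(\left(-33\right) 159\right)^{2} - 23857} = \sqrt{\left(-5247\right)^{2} - 23857} = \sqrt{27531009 - 23857} = \sqrt{27507152} = 4 \sqrt{1719197}$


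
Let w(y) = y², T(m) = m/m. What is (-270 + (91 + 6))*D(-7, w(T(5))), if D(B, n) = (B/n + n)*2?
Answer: 2076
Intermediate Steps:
T(m) = 1
D(B, n) = 2*n + 2*B/n (D(B, n) = (n + B/n)*2 = 2*n + 2*B/n)
(-270 + (91 + 6))*D(-7, w(T(5))) = (-270 + (91 + 6))*(2*1² + 2*(-7)/1²) = (-270 + 97)*(2*1 + 2*(-7)/1) = -173*(2 + 2*(-7)*1) = -173*(2 - 14) = -173*(-12) = 2076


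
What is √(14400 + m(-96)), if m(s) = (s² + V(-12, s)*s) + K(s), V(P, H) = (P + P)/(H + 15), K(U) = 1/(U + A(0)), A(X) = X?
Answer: 7*√277274/24 ≈ 153.58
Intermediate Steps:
K(U) = 1/U (K(U) = 1/(U + 0) = 1/U)
V(P, H) = 2*P/(15 + H) (V(P, H) = (2*P)/(15 + H) = 2*P/(15 + H))
m(s) = 1/s + s² - 24*s/(15 + s) (m(s) = (s² + (2*(-12)/(15 + s))*s) + 1/s = (s² + (-24/(15 + s))*s) + 1/s = (s² - 24*s/(15 + s)) + 1/s = 1/s + s² - 24*s/(15 + s))
√(14400 + m(-96)) = √(14400 + (15 - 96 - 24*(-96)² + (-96)³*(15 - 96))/((-96)*(15 - 96))) = √(14400 - 1/96*(15 - 96 - 24*9216 - 884736*(-81))/(-81)) = √(14400 - 1/96*(-1/81)*(15 - 96 - 221184 + 71663616)) = √(14400 - 1/96*(-1/81)*71442351) = √(14400 + 2646013/288) = √(6793213/288) = 7*√277274/24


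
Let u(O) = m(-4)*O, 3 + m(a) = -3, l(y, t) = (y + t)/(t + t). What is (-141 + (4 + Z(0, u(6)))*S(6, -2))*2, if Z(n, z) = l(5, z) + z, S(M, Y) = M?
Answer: -3965/6 ≈ -660.83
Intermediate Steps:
l(y, t) = (t + y)/(2*t) (l(y, t) = (t + y)/((2*t)) = (t + y)*(1/(2*t)) = (t + y)/(2*t))
m(a) = -6 (m(a) = -3 - 3 = -6)
u(O) = -6*O
Z(n, z) = z + (5 + z)/(2*z) (Z(n, z) = (z + 5)/(2*z) + z = (5 + z)/(2*z) + z = z + (5 + z)/(2*z))
(-141 + (4 + Z(0, u(6)))*S(6, -2))*2 = (-141 + (4 + (½ - 6*6 + 5/(2*((-6*6)))))*6)*2 = (-141 + (4 + (½ - 36 + (5/2)/(-36)))*6)*2 = (-141 + (4 + (½ - 36 + (5/2)*(-1/36)))*6)*2 = (-141 + (4 + (½ - 36 - 5/72))*6)*2 = (-141 + (4 - 2561/72)*6)*2 = (-141 - 2273/72*6)*2 = (-141 - 2273/12)*2 = -3965/12*2 = -3965/6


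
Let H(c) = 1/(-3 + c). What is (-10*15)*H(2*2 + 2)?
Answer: -50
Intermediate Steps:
(-10*15)*H(2*2 + 2) = (-10*15)/(-3 + (2*2 + 2)) = -150/(-3 + (4 + 2)) = -150/(-3 + 6) = -150/3 = -150*1/3 = -50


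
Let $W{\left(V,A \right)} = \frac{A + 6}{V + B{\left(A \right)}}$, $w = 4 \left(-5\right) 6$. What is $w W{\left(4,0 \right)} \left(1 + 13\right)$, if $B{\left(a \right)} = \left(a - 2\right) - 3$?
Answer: $10080$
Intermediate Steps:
$B{\left(a \right)} = -5 + a$ ($B{\left(a \right)} = \left(-2 + a\right) - 3 = -5 + a$)
$w = -120$ ($w = \left(-20\right) 6 = -120$)
$W{\left(V,A \right)} = \frac{6 + A}{-5 + A + V}$ ($W{\left(V,A \right)} = \frac{A + 6}{V + \left(-5 + A\right)} = \frac{6 + A}{-5 + A + V}$)
$w W{\left(4,0 \right)} \left(1 + 13\right) = - 120 \frac{6 + 0}{-5 + 0 + 4} \left(1 + 13\right) = - 120 \frac{1}{-1} \cdot 6 \cdot 14 = - 120 \left(\left(-1\right) 6\right) 14 = \left(-120\right) \left(-6\right) 14 = 720 \cdot 14 = 10080$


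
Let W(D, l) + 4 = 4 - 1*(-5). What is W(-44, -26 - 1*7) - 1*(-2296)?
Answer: 2301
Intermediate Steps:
W(D, l) = 5 (W(D, l) = -4 + (4 - 1*(-5)) = -4 + (4 + 5) = -4 + 9 = 5)
W(-44, -26 - 1*7) - 1*(-2296) = 5 - 1*(-2296) = 5 + 2296 = 2301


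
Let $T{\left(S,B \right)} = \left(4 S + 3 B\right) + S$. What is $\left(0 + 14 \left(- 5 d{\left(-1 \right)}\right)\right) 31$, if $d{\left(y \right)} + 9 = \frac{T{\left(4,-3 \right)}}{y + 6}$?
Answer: $14756$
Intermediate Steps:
$T{\left(S,B \right)} = 3 B + 5 S$ ($T{\left(S,B \right)} = \left(3 B + 4 S\right) + S = 3 B + 5 S$)
$d{\left(y \right)} = -9 + \frac{11}{6 + y}$ ($d{\left(y \right)} = -9 + \frac{3 \left(-3\right) + 5 \cdot 4}{y + 6} = -9 + \frac{-9 + 20}{6 + y} = -9 + \frac{11}{6 + y}$)
$\left(0 + 14 \left(- 5 d{\left(-1 \right)}\right)\right) 31 = \left(0 + 14 \left(- 5 \frac{-43 - -9}{6 - 1}\right)\right) 31 = \left(0 + 14 \left(- 5 \frac{-43 + 9}{5}\right)\right) 31 = \left(0 + 14 \left(- 5 \cdot \frac{1}{5} \left(-34\right)\right)\right) 31 = \left(0 + 14 \left(\left(-5\right) \left(- \frac{34}{5}\right)\right)\right) 31 = \left(0 + 14 \cdot 34\right) 31 = \left(0 + 476\right) 31 = 476 \cdot 31 = 14756$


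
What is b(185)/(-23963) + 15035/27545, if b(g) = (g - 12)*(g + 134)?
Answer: -231968442/132012167 ≈ -1.7572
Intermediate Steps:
b(g) = (-12 + g)*(134 + g)
b(185)/(-23963) + 15035/27545 = (-1608 + 185² + 122*185)/(-23963) + 15035/27545 = (-1608 + 34225 + 22570)*(-1/23963) + 15035*(1/27545) = 55187*(-1/23963) + 3007/5509 = -55187/23963 + 3007/5509 = -231968442/132012167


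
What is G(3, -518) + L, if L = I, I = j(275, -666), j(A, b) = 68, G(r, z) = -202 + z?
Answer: -652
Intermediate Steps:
I = 68
L = 68
G(3, -518) + L = (-202 - 518) + 68 = -720 + 68 = -652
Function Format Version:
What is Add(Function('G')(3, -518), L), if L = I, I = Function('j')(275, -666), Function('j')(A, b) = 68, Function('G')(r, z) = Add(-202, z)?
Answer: -652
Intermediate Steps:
I = 68
L = 68
Add(Function('G')(3, -518), L) = Add(Add(-202, -518), 68) = Add(-720, 68) = -652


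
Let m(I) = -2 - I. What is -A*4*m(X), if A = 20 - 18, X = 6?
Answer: 64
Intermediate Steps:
A = 2
-A*4*m(X) = -2*4*(-2 - 1*6) = -8*(-2 - 6) = -8*(-8) = -1*(-64) = 64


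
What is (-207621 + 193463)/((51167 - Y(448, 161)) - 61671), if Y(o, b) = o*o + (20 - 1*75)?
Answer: 14158/211153 ≈ 0.067051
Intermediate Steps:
Y(o, b) = -55 + o² (Y(o, b) = o² + (20 - 75) = o² - 55 = -55 + o²)
(-207621 + 193463)/((51167 - Y(448, 161)) - 61671) = (-207621 + 193463)/((51167 - (-55 + 448²)) - 61671) = -14158/((51167 - (-55 + 200704)) - 61671) = -14158/((51167 - 1*200649) - 61671) = -14158/((51167 - 200649) - 61671) = -14158/(-149482 - 61671) = -14158/(-211153) = -14158*(-1/211153) = 14158/211153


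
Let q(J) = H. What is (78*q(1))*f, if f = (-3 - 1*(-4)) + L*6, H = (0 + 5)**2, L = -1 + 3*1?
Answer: 25350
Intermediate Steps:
L = 2 (L = -1 + 3 = 2)
H = 25 (H = 5**2 = 25)
f = 13 (f = (-3 - 1*(-4)) + 2*6 = (-3 + 4) + 12 = 1 + 12 = 13)
q(J) = 25
(78*q(1))*f = (78*25)*13 = 1950*13 = 25350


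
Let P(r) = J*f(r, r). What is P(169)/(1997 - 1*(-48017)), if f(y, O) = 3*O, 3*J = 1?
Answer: 169/50014 ≈ 0.0033791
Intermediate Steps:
J = 1/3 (J = (1/3)*1 = 1/3 ≈ 0.33333)
P(r) = r (P(r) = (3*r)/3 = r)
P(169)/(1997 - 1*(-48017)) = 169/(1997 - 1*(-48017)) = 169/(1997 + 48017) = 169/50014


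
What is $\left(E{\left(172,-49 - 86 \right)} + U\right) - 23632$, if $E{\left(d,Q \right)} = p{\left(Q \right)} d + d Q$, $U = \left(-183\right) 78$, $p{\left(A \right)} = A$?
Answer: $-84346$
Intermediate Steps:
$U = -14274$
$E{\left(d,Q \right)} = 2 Q d$ ($E{\left(d,Q \right)} = Q d + d Q = Q d + Q d = 2 Q d$)
$\left(E{\left(172,-49 - 86 \right)} + U\right) - 23632 = \left(2 \left(-49 - 86\right) 172 - 14274\right) - 23632 = \left(2 \left(-135\right) 172 - 14274\right) - 23632 = \left(-46440 - 14274\right) - 23632 = -60714 - 23632 = -84346$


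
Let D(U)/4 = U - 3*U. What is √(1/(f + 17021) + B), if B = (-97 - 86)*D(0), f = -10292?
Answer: √6729/6729 ≈ 0.012191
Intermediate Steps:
D(U) = -8*U (D(U) = 4*(U - 3*U) = 4*(-2*U) = -8*U)
B = 0 (B = (-97 - 86)*(-8*0) = -183*0 = 0)
√(1/(f + 17021) + B) = √(1/(-10292 + 17021) + 0) = √(1/6729 + 0) = √(1/6729) = √6729/6729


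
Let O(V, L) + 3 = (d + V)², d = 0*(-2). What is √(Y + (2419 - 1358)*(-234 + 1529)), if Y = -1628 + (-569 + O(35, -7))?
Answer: 158*√55 ≈ 1171.8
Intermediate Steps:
d = 0
O(V, L) = -3 + V² (O(V, L) = -3 + (0 + V)² = -3 + V²)
Y = -975 (Y = -1628 + (-569 + (-3 + 35²)) = -1628 + (-569 + (-3 + 1225)) = -1628 + (-569 + 1222) = -1628 + 653 = -975)
√(Y + (2419 - 1358)*(-234 + 1529)) = √(-975 + (2419 - 1358)*(-234 + 1529)) = √(-975 + 1061*1295) = √(-975 + 1373995) = √1373020 = 158*√55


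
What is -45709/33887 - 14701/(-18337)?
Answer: -339993146/621385919 ≈ -0.54715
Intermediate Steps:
-45709/33887 - 14701/(-18337) = -45709*1/33887 - 14701*(-1/18337) = -45709/33887 + 14701/18337 = -339993146/621385919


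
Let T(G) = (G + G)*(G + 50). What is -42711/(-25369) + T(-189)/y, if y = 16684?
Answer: 44468007/9201226 ≈ 4.8328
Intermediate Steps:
T(G) = 2*G*(50 + G) (T(G) = (2*G)*(50 + G) = 2*G*(50 + G))
-42711/(-25369) + T(-189)/y = -42711/(-25369) + (2*(-189)*(50 - 189))/16684 = -42711*(-1/25369) + (2*(-189)*(-139))*(1/16684) = 1857/1103 + 52542*(1/16684) = 1857/1103 + 26271/8342 = 44468007/9201226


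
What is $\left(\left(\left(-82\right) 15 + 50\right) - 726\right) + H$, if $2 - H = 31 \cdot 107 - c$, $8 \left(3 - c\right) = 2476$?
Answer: $- \frac{11055}{2} \approx -5527.5$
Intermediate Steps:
$c = - \frac{613}{2}$ ($c = 3 - \frac{619}{2} = - \frac{613}{2} \approx -306.5$)
$H = - \frac{7243}{2}$ ($H = 2 - \left(31 \cdot 107 - - \frac{613}{2}\right) = 2 - \left(3317 + \frac{613}{2}\right) = 2 - \frac{7247}{2} = - \frac{7243}{2} \approx -3621.5$)
$\left(\left(\left(-82\right) 15 + 50\right) - 726\right) + H = \left(\left(\left(-82\right) 15 + 50\right) - 726\right) - \frac{7243}{2} = \left(\left(-1230 + 50\right) - 726\right) - \frac{7243}{2} = \left(-1180 - 726\right) - \frac{7243}{2} = -1906 - \frac{7243}{2} = - \frac{11055}{2}$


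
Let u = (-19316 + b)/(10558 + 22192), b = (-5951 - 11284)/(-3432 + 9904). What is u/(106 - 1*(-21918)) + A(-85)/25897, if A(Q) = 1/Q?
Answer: -55978135444763/2055154089065008000 ≈ -2.7238e-5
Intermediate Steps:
b = -17235/6472 ≈ -2.6630
u = -125030387/211958000 (u = (-19316 - 17235/6472)/(10558 + 22192) = -125030387/6472/32750 = -125030387/6472*1/32750 = -125030387/211958000 ≈ -0.58988)
u/(106 - 1*(-21918)) + A(-85)/25897 = -125030387/(211958000*(106 - 1*(-21918))) + 1/(-85*25897) = -125030387/(211958000*(106 + 21918)) - 1/85*1/25897 = -125030387/211958000/22024 - 1/2201245 = -125030387/211958000*1/22024 - 1/2201245 = -125030387/4668162992000 - 1/2201245 = -55978135444763/2055154089065008000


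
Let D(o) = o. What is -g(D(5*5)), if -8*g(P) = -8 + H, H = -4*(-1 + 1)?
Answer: -1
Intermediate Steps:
H = 0 (H = -4*0 = 0)
g(P) = 1 (g(P) = -(-8 + 0)/8 = -1/8*(-8) = 1)
-g(D(5*5)) = -1*1 = -1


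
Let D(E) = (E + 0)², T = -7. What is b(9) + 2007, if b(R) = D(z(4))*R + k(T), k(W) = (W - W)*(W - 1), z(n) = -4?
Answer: 2151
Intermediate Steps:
D(E) = E²
k(W) = 0 (k(W) = 0*(-1 + W) = 0)
b(R) = 16*R (b(R) = (-4)²*R + 0 = 16*R + 0 = 16*R)
b(9) + 2007 = 16*9 + 2007 = 144 + 2007 = 2151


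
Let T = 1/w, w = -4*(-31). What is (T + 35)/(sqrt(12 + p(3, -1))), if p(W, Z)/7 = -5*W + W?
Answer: -1447*I*sqrt(2)/496 ≈ -4.1257*I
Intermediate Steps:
p(W, Z) = -28*W (p(W, Z) = 7*(-5*W + W) = 7*(-4*W) = -28*W)
w = 124
T = 1/124 ≈ 0.0080645
(T + 35)/(sqrt(12 + p(3, -1))) = (1/124 + 35)/(sqrt(12 - 28*3)) = (4341/124)/sqrt(12 - 84) = (4341/124)/sqrt(-72) = (4341/124)/(6*I*sqrt(2)) = -I*sqrt(2)/12*(4341/124) = -1447*I*sqrt(2)/496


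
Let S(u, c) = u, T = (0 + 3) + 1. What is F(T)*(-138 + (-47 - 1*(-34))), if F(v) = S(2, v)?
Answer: -302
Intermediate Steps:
T = 4 (T = 3 + 1 = 4)
F(v) = 2
F(T)*(-138 + (-47 - 1*(-34))) = 2*(-138 + (-47 - 1*(-34))) = 2*(-138 + (-47 + 34)) = 2*(-138 - 13) = 2*(-151) = -302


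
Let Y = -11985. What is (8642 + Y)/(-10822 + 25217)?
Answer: -3343/14395 ≈ -0.23223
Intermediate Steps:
(8642 + Y)/(-10822 + 25217) = (8642 - 11985)/(-10822 + 25217) = -3343/14395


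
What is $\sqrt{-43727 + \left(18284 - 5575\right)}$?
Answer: $i \sqrt{31018} \approx 176.12 i$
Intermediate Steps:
$\sqrt{-43727 + \left(18284 - 5575\right)} = \sqrt{-43727 + 12709} = \sqrt{-31018} = i \sqrt{31018}$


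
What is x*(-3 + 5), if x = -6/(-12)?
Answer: 1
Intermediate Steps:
x = ½ (x = -6*(-1/12) = ½ ≈ 0.50000)
x*(-3 + 5) = (-3 + 5)/2 = (½)*2 = 1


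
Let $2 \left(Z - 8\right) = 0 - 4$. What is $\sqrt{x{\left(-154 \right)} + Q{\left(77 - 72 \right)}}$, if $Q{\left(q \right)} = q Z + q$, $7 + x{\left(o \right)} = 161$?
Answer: $3 \sqrt{21} \approx 13.748$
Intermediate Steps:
$x{\left(o \right)} = 154$ ($x{\left(o \right)} = -7 + 161 = 154$)
$Z = 6$ ($Z = 8 + \frac{0 - 4}{2} = 8 + \frac{1}{2} \left(-4\right) = 8 - 2 = 6$)
$Q{\left(q \right)} = 7 q$ ($Q{\left(q \right)} = q 6 + q = 6 q + q = 7 q$)
$\sqrt{x{\left(-154 \right)} + Q{\left(77 - 72 \right)}} = \sqrt{154 + 7 \left(77 - 72\right)} = \sqrt{154 + 7 \cdot 5} = \sqrt{154 + 35} = \sqrt{189} = 3 \sqrt{21}$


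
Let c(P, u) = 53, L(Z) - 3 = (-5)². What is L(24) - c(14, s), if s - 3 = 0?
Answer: -25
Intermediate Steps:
s = 3 (s = 3 + 0 = 3)
L(Z) = 28 (L(Z) = 3 + (-5)² = 3 + 25 = 28)
L(24) - c(14, s) = 28 - 1*53 = 28 - 53 = -25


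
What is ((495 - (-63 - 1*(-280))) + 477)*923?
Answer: 696865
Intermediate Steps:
((495 - (-63 - 1*(-280))) + 477)*923 = ((495 - (-63 + 280)) + 477)*923 = ((495 - 1*217) + 477)*923 = ((495 - 217) + 477)*923 = (278 + 477)*923 = 755*923 = 696865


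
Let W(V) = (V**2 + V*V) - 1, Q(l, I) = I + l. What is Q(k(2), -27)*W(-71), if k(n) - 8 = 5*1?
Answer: -141134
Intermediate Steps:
k(n) = 13 (k(n) = 8 + 5*1 = 8 + 5 = 13)
W(V) = -1 + 2*V**2 (W(V) = (V**2 + V**2) - 1 = 2*V**2 - 1 = -1 + 2*V**2)
Q(k(2), -27)*W(-71) = (-27 + 13)*(-1 + 2*(-71)**2) = -14*(-1 + 2*5041) = -14*(-1 + 10082) = -14*10081 = -141134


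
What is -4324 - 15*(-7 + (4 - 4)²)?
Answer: -4219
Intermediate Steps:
-4324 - 15*(-7 + (4 - 4)²) = -4324 - 15*(-7 + 0²) = -4324 - 15*(-7 + 0) = -4324 - 15*(-7) = -4324 - 1*(-105) = -4324 + 105 = -4219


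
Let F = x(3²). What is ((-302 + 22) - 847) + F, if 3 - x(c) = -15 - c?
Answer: -1100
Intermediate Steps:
x(c) = 18 + c (x(c) = 3 - (-15 - c) = 3 + (15 + c) = 18 + c)
F = 27 (F = 18 + 3² = 18 + 9 = 27)
((-302 + 22) - 847) + F = ((-302 + 22) - 847) + 27 = (-280 - 847) + 27 = -1127 + 27 = -1100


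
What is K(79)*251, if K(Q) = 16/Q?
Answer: 4016/79 ≈ 50.835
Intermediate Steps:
K(79)*251 = (16/79)*251 = 4016/79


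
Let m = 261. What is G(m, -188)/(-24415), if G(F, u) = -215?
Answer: 43/4883 ≈ 0.0088061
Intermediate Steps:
G(m, -188)/(-24415) = -215/(-24415) = -215*(-1/24415) = 43/4883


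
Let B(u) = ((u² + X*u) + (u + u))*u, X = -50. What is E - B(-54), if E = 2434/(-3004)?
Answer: 446741647/1502 ≈ 2.9743e+5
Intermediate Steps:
B(u) = u*(u² - 48*u) (B(u) = ((u² - 50*u) + (u + u))*u = ((u² - 50*u) + 2*u)*u = (u² - 48*u)*u = u*(u² - 48*u))
E = -1217/1502 (E = 2434*(-1/3004) = -1217/1502 ≈ -0.81025)
E - B(-54) = -1217/1502 - (-54)²*(-48 - 54) = -1217/1502 - 2916*(-102) = -1217/1502 - 1*(-297432) = -1217/1502 + 297432 = 446741647/1502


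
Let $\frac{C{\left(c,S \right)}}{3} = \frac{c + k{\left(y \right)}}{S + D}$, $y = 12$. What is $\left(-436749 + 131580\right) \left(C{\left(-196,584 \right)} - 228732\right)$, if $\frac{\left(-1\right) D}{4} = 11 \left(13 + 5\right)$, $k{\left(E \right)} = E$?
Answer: $\frac{1814828751747}{26} \approx 6.9801 \cdot 10^{10}$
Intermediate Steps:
$D = -792$ ($D = - 4 \cdot 11 \left(13 + 5\right) = - 4 \cdot 11 \cdot 18 = \left(-4\right) 198 = -792$)
$C{\left(c,S \right)} = \frac{3 \left(12 + c\right)}{-792 + S}$ ($C{\left(c,S \right)} = 3 \frac{c + 12}{S - 792} = 3 \frac{12 + c}{-792 + S} = \frac{3 \left(12 + c\right)}{-792 + S}$)
$\left(-436749 + 131580\right) \left(C{\left(-196,584 \right)} - 228732\right) = \left(-436749 + 131580\right) \left(\frac{3 \left(12 - 196\right)}{-792 + 584} - 228732\right) = - 305169 \left(3 \frac{1}{-208} \left(-184\right) - 228732\right) = - 305169 \left(3 \left(- \frac{1}{208}\right) \left(-184\right) - 228732\right) = - 305169 \left(\frac{69}{26} - 228732\right) = \left(-305169\right) \left(- \frac{5946963}{26}\right) = \frac{1814828751747}{26}$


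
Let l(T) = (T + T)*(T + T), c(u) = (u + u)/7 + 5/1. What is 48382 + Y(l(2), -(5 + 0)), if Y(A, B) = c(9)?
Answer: 338727/7 ≈ 48390.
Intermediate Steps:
c(u) = 5 + 2*u/7 (c(u) = (2*u)*(1/7) + 5*1 = 2*u/7 + 5 = 5 + 2*u/7)
l(T) = 4*T**2 (l(T) = (2*T)*(2*T) = 4*T**2)
Y(A, B) = 53/7 (Y(A, B) = 5 + (2/7)*9 = 5 + 18/7 = 53/7)
48382 + Y(l(2), -(5 + 0)) = 48382 + 53/7 = 338727/7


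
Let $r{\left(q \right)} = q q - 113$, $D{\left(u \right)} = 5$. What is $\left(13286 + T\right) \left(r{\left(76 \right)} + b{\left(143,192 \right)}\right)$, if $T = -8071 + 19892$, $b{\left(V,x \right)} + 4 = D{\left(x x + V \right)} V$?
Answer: $160032018$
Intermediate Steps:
$b{\left(V,x \right)} = -4 + 5 V$
$T = 11821$
$r{\left(q \right)} = -113 + q^{2}$ ($r{\left(q \right)} = q^{2} - 113 = -113 + q^{2}$)
$\left(13286 + T\right) \left(r{\left(76 \right)} + b{\left(143,192 \right)}\right) = \left(13286 + 11821\right) \left(\left(-113 + 76^{2}\right) + \left(-4 + 5 \cdot 143\right)\right) = 25107 \left(\left(-113 + 5776\right) + \left(-4 + 715\right)\right) = 25107 \left(5663 + 711\right) = 25107 \cdot 6374 = 160032018$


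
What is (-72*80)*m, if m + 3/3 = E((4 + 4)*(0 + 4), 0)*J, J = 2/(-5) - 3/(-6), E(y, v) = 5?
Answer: 2880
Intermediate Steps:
J = ⅒ (J = 2*(-⅕) - 3*(-⅙) = -⅖ + ½ = ⅒ ≈ 0.10000)
m = -½ (m = -1 + 5*(⅒) = -1 + ½ = -½ ≈ -0.50000)
(-72*80)*m = -72*80*(-½) = -5760*(-½) = 2880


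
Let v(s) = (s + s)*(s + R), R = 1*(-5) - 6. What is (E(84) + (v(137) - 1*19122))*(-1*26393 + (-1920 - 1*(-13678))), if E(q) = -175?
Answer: -222847145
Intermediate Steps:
R = -11 (R = -5 - 6 = -11)
v(s) = 2*s*(-11 + s) (v(s) = (s + s)*(s - 11) = (2*s)*(-11 + s) = 2*s*(-11 + s))
(E(84) + (v(137) - 1*19122))*(-1*26393 + (-1920 - 1*(-13678))) = (-175 + (2*137*(-11 + 137) - 1*19122))*(-1*26393 + (-1920 - 1*(-13678))) = (-175 + (2*137*126 - 19122))*(-26393 + (-1920 + 13678)) = (-175 + (34524 - 19122))*(-26393 + 11758) = (-175 + 15402)*(-14635) = 15227*(-14635) = -222847145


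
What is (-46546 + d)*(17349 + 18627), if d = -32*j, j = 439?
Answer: -2179929744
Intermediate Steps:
d = -14048 (d = -32*439 = -14048)
(-46546 + d)*(17349 + 18627) = (-46546 - 14048)*(17349 + 18627) = -60594*35976 = -2179929744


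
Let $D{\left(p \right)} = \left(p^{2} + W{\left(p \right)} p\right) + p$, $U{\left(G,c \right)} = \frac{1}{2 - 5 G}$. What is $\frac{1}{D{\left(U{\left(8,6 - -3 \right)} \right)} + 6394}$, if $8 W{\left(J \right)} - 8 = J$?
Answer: $\frac{11552}{73862889} \approx 0.0001564$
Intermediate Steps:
$W{\left(J \right)} = 1 + \frac{J}{8}$
$D{\left(p \right)} = p + p^{2} + p \left(1 + \frac{p}{8}\right)$ ($D{\left(p \right)} = \left(p^{2} + \left(1 + \frac{p}{8}\right) p\right) + p = \left(p^{2} + p \left(1 + \frac{p}{8}\right)\right) + p = p + p^{2} + p \left(1 + \frac{p}{8}\right)$)
$\frac{1}{D{\left(U{\left(8,6 - -3 \right)} \right)} + 6394} = \frac{1}{\frac{- \frac{1}{-2 + 5 \cdot 8} \left(16 + 9 \left(- \frac{1}{-2 + 5 \cdot 8}\right)\right)}{8} + 6394} = \frac{1}{\frac{- \frac{1}{-2 + 40} \left(16 + 9 \left(- \frac{1}{-2 + 40}\right)\right)}{8} + 6394} = \frac{1}{\frac{- \frac{1}{38} \left(16 + 9 \left(- \frac{1}{38}\right)\right)}{8} + 6394} = \frac{1}{\frac{\left(-1\right) \frac{1}{38} \left(16 + 9 \left(\left(-1\right) \frac{1}{38}\right)\right)}{8} + 6394} = \frac{1}{\frac{1}{8} \left(- \frac{1}{38}\right) \left(16 + 9 \left(- \frac{1}{38}\right)\right) + 6394} = \frac{1}{\frac{1}{8} \left(- \frac{1}{38}\right) \left(16 - \frac{9}{38}\right) + 6394} = \frac{1}{\frac{1}{8} \left(- \frac{1}{38}\right) \frac{599}{38} + 6394} = \frac{1}{- \frac{599}{11552} + 6394} = \frac{1}{\frac{73862889}{11552}} = \frac{11552}{73862889}$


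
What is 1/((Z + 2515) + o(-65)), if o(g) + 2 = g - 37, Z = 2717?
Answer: 1/5128 ≈ 0.00019501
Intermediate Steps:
o(g) = -39 + g (o(g) = -2 + (g - 37) = -2 + (-37 + g) = -39 + g)
1/((Z + 2515) + o(-65)) = 1/((2717 + 2515) + (-39 - 65)) = 1/(5232 - 104) = 1/5128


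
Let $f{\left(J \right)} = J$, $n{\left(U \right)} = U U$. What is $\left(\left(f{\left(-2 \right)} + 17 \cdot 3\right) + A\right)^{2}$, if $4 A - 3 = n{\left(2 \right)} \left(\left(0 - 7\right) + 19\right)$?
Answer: $\frac{61009}{16} \approx 3813.1$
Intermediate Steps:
$n{\left(U \right)} = U^{2}$
$A = \frac{51}{4}$ ($A = \frac{3}{4} + \frac{2^{2} \left(\left(0 - 7\right) + 19\right)}{4} = \frac{3}{4} + \frac{4 \left(\left(0 - 7\right) + 19\right)}{4} = \frac{3}{4} + \frac{4 \left(-7 + 19\right)}{4} = \frac{3}{4} + \frac{4 \cdot 12}{4} = \frac{3}{4} + \frac{1}{4} \cdot 48 = \frac{3}{4} + 12 = \frac{51}{4} \approx 12.75$)
$\left(\left(f{\left(-2 \right)} + 17 \cdot 3\right) + A\right)^{2} = \left(\left(-2 + 17 \cdot 3\right) + \frac{51}{4}\right)^{2} = \left(\left(-2 + 51\right) + \frac{51}{4}\right)^{2} = \left(49 + \frac{51}{4}\right)^{2} = \left(\frac{247}{4}\right)^{2} = \frac{61009}{16}$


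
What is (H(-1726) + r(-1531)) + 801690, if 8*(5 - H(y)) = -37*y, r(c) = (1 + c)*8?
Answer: 3125889/4 ≈ 7.8147e+5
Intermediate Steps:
r(c) = 8 + 8*c
H(y) = 5 + 37*y/8 (H(y) = 5 - (-37)*y/8 = 5 + 37*y/8)
(H(-1726) + r(-1531)) + 801690 = ((5 + (37/8)*(-1726)) + (8 + 8*(-1531))) + 801690 = ((5 - 31931/4) + (8 - 12248)) + 801690 = (-31911/4 - 12240) + 801690 = -80871/4 + 801690 = 3125889/4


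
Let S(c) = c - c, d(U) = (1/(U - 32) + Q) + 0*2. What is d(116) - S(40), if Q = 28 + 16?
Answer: 3697/84 ≈ 44.012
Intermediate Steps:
Q = 44
d(U) = 44 + 1/(-32 + U) (d(U) = (1/(U - 32) + 44) + 0*2 = (1/(-32 + U) + 44) + 0 = (44 + 1/(-32 + U)) + 0 = 44 + 1/(-32 + U))
S(c) = 0
d(116) - S(40) = (-1407 + 44*116)/(-32 + 116) - 1*0 = (-1407 + 5104)/84 + 0 = (1/84)*3697 + 0 = 3697/84 + 0 = 3697/84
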